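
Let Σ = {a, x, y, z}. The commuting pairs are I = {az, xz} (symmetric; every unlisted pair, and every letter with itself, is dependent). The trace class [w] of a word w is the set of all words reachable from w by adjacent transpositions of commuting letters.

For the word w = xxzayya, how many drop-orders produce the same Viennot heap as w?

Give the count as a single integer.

drop 0:x onto floor
drop 1:x onto {0:x}
drop 2:z onto floor
drop 3:a onto {1:x}
drop 4:y onto {2:z, 3:a}
drop 5:y onto {4:y}
drop 6:a onto {5:y}
ground layer = {0:x, 2:z}
drop-orders for the pieces not yet dropped (sum over which currently-grounded one goes next):
  1 to go: {6} 1
  2 to go: {5,6} 1
  3 to go: {4,5,6} 1
  4 to go: {2,4,5,6} 1  {3,4,5,6} 1
  5 to go: {1,3,4,5,6} 1  {2,3,4,5,6} 2
  if 0:x drops first: 3 orders
  if 2:z drops first: 1 orders
heap linearizations: 4

4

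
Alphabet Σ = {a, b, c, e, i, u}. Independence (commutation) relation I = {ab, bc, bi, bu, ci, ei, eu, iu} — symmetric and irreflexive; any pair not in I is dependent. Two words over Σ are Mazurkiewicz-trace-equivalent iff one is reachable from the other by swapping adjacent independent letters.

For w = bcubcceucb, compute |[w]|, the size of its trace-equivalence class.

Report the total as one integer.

#0=b has no predecessor
#1=c has no predecessor
#2=u depends on [1:c]
#3=b depends on [0:b]
#4=c depends on [2:u]
#5=c depends on [4:c]
#6=e depends on [3:b, 5:c]
#7=u depends on [5:c]
#8=c depends on [6:e, 7:u]
#9=b depends on [6:e]
sources: [0:b, 1:c]
N(rest) = Σ N(rest − s) over sources s of rest; N(one piece) = 1:
  size 1 → [8]=1  [9]=1
  size 2 → [7,8]=1  [8,9]=2
  size 3 → [6,8,9]=2  [7,8,9]=3
  size 4 → [3,6,8,9]=2  [6,7,8,9]=5
  size 5 → [0,3,6,8,9]=2  [3,6,7,8,9]=7  [5,6,7,8,9]=5
  size 6 → [0,3,6,7,8,9]=9  [3,5,6,7,8,9]=12  [4,5,6,7,8,9]=5
  size 7 → [0,3,5,6,7,8,9]=21  [2,4,5,6,7,8,9]=5  [3,4,5,6,7,8,9]=17
  size 8 → [0,3,4,5,6,7,8,9]=38  [1,2,4,5,6,7,8,9]=5  [2,3,4,5,6,7,8,9]=22
  first=0(b) contributes 27
  first=1(c) contributes 60
|[w]| = 87

87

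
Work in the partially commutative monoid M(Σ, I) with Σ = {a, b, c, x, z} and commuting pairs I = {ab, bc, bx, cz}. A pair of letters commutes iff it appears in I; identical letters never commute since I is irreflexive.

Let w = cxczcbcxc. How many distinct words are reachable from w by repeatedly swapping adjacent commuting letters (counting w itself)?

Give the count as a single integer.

18

#0=c has no predecessor
#1=x depends on [0:c]
#2=c depends on [1:x]
#3=z depends on [1:x]
#4=c depends on [2:c]
#5=b depends on [3:z]
#6=c depends on [4:c]
#7=x depends on [3:z, 6:c]
#8=c depends on [7:x]
sources: [0:c]
N(rest) = Σ N(rest − s) over sources s of rest; N(one piece) = 1:
  size 1 → [5]=1  [8]=1
  size 2 → [5,8]=2  [7,8]=1
  size 3 → [5,7,8]=3  [6,7,8]=1
  size 4 → [3,5,7,8]=3  [4,6,7,8]=1  [5,6,7,8]=4
  size 5 → [2,4,6,7,8]=1  [3,5,6,7,8]=7  [4,5,6,7,8]=5
  size 6 → [2,4,5,6,7,8]=6  [3,4,5,6,7,8]=12
  size 7 → [2,3,4,5,6,7,8]=18
  first=0(c) contributes 18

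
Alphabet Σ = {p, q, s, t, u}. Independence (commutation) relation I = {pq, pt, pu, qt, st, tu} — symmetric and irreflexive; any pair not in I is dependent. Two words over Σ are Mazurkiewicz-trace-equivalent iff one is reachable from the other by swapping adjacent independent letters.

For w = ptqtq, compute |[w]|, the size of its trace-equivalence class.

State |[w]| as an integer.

30

0(p) covers ∅
1(t) covers ∅
2(q) covers ∅
3(t) covers 1:t
4(q) covers 2:q
floor of heap: 0:p, 1:t, 2:q
completions by unplaced set U, small U first (add the entries for U minus each lowest piece of U):
  |U|=1: {0}:1  {3}:1  {4}:1
  |U|=2: {0,3}:2  {0,4}:2  {1,3}:1  {2,4}:1  {3,4}:2
  |U|=3: {0,1,3}:3  {0,2,4}:3  {0,3,4}:6  {1,3,4}:3  {2,3,4}:3
  start at 0(p): 6
  start at 1(t): 12
  start at 2(q): 12
sum over floor = 30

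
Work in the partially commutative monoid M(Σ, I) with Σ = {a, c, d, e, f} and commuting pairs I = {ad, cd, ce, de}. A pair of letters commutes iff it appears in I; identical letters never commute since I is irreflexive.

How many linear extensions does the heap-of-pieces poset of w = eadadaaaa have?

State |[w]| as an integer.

36

drop 0:e onto floor
drop 1:a onto {0:e}
drop 2:d onto floor
drop 3:a onto {1:a}
drop 4:d onto {2:d}
drop 5:a onto {3:a}
drop 6:a onto {5:a}
drop 7:a onto {6:a}
drop 8:a onto {7:a}
ground layer = {0:e, 2:d}
drop-orders for the pieces not yet dropped (sum over which currently-grounded one goes next):
  1 to go: {4} 1  {8} 1
  2 to go: {2,4} 1  {4,8} 2  {7,8} 1
  3 to go: {2,4,8} 3  {4,7,8} 3  {6,7,8} 1
  4 to go: {2,4,7,8} 6  {4,6,7,8} 4  {5,6,7,8} 1
  5 to go: {2,4,6,7,8} 10  {3,5,6,7,8} 1  {4,5,6,7,8} 5
  6 to go: {1,3,5,6,7,8} 1  {2,4,5,6,7,8} 15  {3,4,5,6,7,8} 6
  7 to go: {0,1,3,5,6,7,8} 1  {1,3,4,5,6,7,8} 7  {2,3,4,5,6,7,8} 21
  if 0:e drops first: 28 orders
  if 2:d drops first: 8 orders
heap linearizations: 36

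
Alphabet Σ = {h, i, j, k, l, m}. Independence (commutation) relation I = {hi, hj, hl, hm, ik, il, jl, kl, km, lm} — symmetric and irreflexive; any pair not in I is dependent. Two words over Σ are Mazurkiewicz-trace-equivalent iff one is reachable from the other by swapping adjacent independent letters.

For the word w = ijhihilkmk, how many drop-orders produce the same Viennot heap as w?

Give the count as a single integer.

#0=i has no predecessor
#1=j depends on [0:i]
#2=h has no predecessor
#3=i depends on [1:j]
#4=h depends on [2:h]
#5=i depends on [3:i]
#6=l has no predecessor
#7=k depends on [1:j, 4:h]
#8=m depends on [5:i]
#9=k depends on [7:k]
sources: [0:i, 2:h, 6:l]
N(rest) = Σ N(rest − s) over sources s of rest; N(one piece) = 1:
  size 1 → [6]=1  [8]=1  [9]=1
  size 2 → [5,8]=1  [6,8]=2  [6,9]=2  [7,9]=1  [8,9]=2
  size 3 → [3,5,8]=1  [4,7,9]=1  [5,6,8]=3  [5,8,9]=3  [6,7,9]=3  [6,8,9]=6  [7,8,9]=3
  size 4 → [2,4,7,9]=1  [3,5,6,8]=4  [3,5,8,9]=4  [4,6,7,9]=4  [4,7,8,9]=4  [5,6,8,9]=12  [5,7,8,9]=6  [6,7,8,9]=12
  size 5 → [2,4,6,7,9]=5  [2,4,7,8,9]=5  [3,5,6,8,9]=20  [3,5,7,8,9]=10  [4,5,7,8,9]=10  [4,6,7,8,9]=20  [5,6,7,8,9]=30
  size 6 → [1,3,5,7,8,9]=10  [2,4,5,7,8,9]=15  [2,4,6,7,8,9]=30  [3,4,5,7,8,9]=20  [3,5,6,7,8,9]=60  [4,5,6,7,8,9]=60
  size 7 → [0,1,3,5,7,8,9]=10  [1,3,4,5,7,8,9]=30  [1,3,5,6,7,8,9]=70  [2,3,4,5,7,8,9]=35  [2,4,5,6,7,8,9]=105  [3,4,5,6,7,8,9]=140
  size 8 → [0,1,3,4,5,7,8,9]=40  [0,1,3,5,6,7,8,9]=80  [1,2,3,4,5,7,8,9]=65  [1,3,4,5,6,7,8,9]=240  [2,3,4,5,6,7,8,9]=280
  first=0(i) contributes 585
  first=2(h) contributes 360
  first=6(l) contributes 105
|[w]| = 1050

1050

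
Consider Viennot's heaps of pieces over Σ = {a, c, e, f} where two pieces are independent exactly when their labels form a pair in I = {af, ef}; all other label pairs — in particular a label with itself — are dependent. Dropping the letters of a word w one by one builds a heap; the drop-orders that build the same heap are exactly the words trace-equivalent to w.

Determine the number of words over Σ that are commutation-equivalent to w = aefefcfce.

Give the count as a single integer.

#0=a has no predecessor
#1=e depends on [0:a]
#2=f has no predecessor
#3=e depends on [1:e]
#4=f depends on [2:f]
#5=c depends on [3:e, 4:f]
#6=f depends on [5:c]
#7=c depends on [6:f]
#8=e depends on [7:c]
sources: [0:a, 2:f]
N(rest) = Σ N(rest − s) over sources s of rest; N(one piece) = 1:
  size 1 → [8]=1
  size 2 → [7,8]=1
  size 3 → [6,7,8]=1
  size 4 → [5,6,7,8]=1
  size 5 → [3,5,6,7,8]=1  [4,5,6,7,8]=1
  size 6 → [1,3,5,6,7,8]=1  [2,4,5,6,7,8]=1  [3,4,5,6,7,8]=2
  size 7 → [0,1,3,5,6,7,8]=1  [1,3,4,5,6,7,8]=3  [2,3,4,5,6,7,8]=3
  first=0(a) contributes 6
  first=2(f) contributes 4
|[w]| = 10

10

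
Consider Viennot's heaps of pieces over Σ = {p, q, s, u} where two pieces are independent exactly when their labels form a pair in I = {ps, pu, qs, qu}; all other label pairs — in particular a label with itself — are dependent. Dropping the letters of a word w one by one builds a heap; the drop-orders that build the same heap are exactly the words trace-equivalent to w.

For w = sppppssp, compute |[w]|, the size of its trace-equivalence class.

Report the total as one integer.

#0=s has no predecessor
#1=p has no predecessor
#2=p depends on [1:p]
#3=p depends on [2:p]
#4=p depends on [3:p]
#5=s depends on [0:s]
#6=s depends on [5:s]
#7=p depends on [4:p]
sources: [0:s, 1:p]
N(rest) = Σ N(rest − s) over sources s of rest; N(one piece) = 1:
  size 1 → [6]=1  [7]=1
  size 2 → [4,7]=1  [5,6]=1  [6,7]=2
  size 3 → [0,5,6]=1  [3,4,7]=1  [4,6,7]=3  [5,6,7]=3
  size 4 → [0,5,6,7]=4  [2,3,4,7]=1  [3,4,6,7]=4  [4,5,6,7]=6
  size 5 → [0,4,5,6,7]=10  [1,2,3,4,7]=1  [2,3,4,6,7]=5  [3,4,5,6,7]=10
  size 6 → [0,3,4,5,6,7]=20  [1,2,3,4,6,7]=6  [2,3,4,5,6,7]=15
  first=0(s) contributes 21
  first=1(p) contributes 35
|[w]| = 56

56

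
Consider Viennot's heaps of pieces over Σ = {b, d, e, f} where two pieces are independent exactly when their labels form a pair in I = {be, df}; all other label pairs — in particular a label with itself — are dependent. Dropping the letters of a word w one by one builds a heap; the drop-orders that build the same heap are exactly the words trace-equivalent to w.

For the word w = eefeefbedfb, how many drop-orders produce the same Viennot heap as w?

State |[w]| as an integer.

4

drop 0:e onto floor
drop 1:e onto {0:e}
drop 2:f onto {1:e}
drop 3:e onto {2:f}
drop 4:e onto {3:e}
drop 5:f onto {4:e}
drop 6:b onto {5:f}
drop 7:e onto {5:f}
drop 8:d onto {6:b, 7:e}
drop 9:f onto {6:b, 7:e}
drop 10:b onto {8:d, 9:f}
ground layer = {0:e}
drop-orders for the pieces not yet dropped (sum over which currently-grounded one goes next):
  1 to go: {10} 1
  2 to go: {8,10} 1  {9,10} 1
  3 to go: {8,9,10} 2
  4 to go: {6,8,9,10} 2  {7,8,9,10} 2
  5 to go: {6,7,8,9,10} 4
  6 to go: {5,6,7,8,9,10} 4
  7 to go: {4,5,6,7,8,9,10} 4
  8 to go: {3,4,5,6,7,8,9,10} 4
  9 to go: {2,3,4,5,6,7,8,9,10} 4
  if 0:e drops first: 4 orders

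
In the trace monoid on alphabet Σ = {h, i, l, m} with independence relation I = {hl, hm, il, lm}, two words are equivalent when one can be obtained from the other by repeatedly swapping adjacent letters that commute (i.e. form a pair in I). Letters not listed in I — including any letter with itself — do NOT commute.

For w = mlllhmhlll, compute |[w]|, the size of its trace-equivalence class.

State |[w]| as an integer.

piece 0:m — minimal
piece 1:l — minimal
piece 2:l rests on {1:l}
piece 3:l rests on {2:l}
piece 4:h — minimal
piece 5:m rests on {0:m}
piece 6:h rests on {4:h}
piece 7:l rests on {3:l}
piece 8:l rests on {7:l}
piece 9:l rests on {8:l}
minimal pieces: {0:m, 1:l, 4:h}
ways to finish when only these pieces remain (= sum over removing one remaining piece with nothing left below it):
  1 left: {5}→1  {6}→1  {9}→1
  2 left: {0,5}→1  {4,6}→1  {5,6}→2  {5,9}→2  {6,9}→2  {8,9}→1
  3 left: {0,5,6}→3  {0,5,9}→3  {4,5,6}→3  {4,6,9}→3  {5,6,9}→6  {5,8,9}→3  {6,8,9}→3  {7,8,9}→1
  4 left: {0,4,5,6}→6  {0,5,6,9}→12  {0,5,8,9}→6  {3,7,8,9}→1  {4,5,6,9}→12  {4,6,8,9}→6  {5,6,8,9}→12  {5,7,8,9}→4  {6,7,8,9}→4
  5 left: {0,4,5,6,9}→30  {0,5,6,8,9}→30  {0,5,7,8,9}→10  {2,3,7,8,9}→1  {3,5,7,8,9}→5  {3,6,7,8,9}→5  {4,5,6,8,9}→30  {4,6,7,8,9}→10  {5,6,7,8,9}→20
  6 left: {0,3,5,7,8,9}→15  {0,4,5,6,8,9}→90  {0,5,6,7,8,9}→60  {1,2,3,7,8,9}→1  {2,3,5,7,8,9}→6  {2,3,6,7,8,9}→6  {3,4,6,7,8,9}→15  {3,5,6,7,8,9}→30  {4,5,6,7,8,9}→60
  7 left: {0,2,3,5,7,8,9}→21  {0,3,5,6,7,8,9}→105  {0,4,5,6,7,8,9}→210  {1,2,3,5,7,8,9}→7  {1,2,3,6,7,8,9}→7  {2,3,4,6,7,8,9}→21  {2,3,5,6,7,8,9}→42  {3,4,5,6,7,8,9}→105
  8 left: {0,1,2,3,5,7,8,9}→28  {0,2,3,5,6,7,8,9}→168  {0,3,4,5,6,7,8,9}→420  {1,2,3,4,6,7,8,9}→28  {1,2,3,5,6,7,8,9}→56  {2,3,4,5,6,7,8,9}→168
  placing 0:m first → 252 extensions
  placing 1:l first → 756 extensions
  placing 4:h first → 252 extensions
total linear extensions = 1260

1260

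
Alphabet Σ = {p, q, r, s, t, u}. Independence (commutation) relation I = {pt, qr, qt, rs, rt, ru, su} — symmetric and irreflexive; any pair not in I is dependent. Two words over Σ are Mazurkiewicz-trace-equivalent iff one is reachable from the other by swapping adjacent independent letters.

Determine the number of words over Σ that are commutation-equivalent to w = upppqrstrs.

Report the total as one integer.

15

0(u) covers ∅
1(p) covers 0:u
2(p) covers 1:p
3(p) covers 2:p
4(q) covers 3:p
5(r) covers 3:p
6(s) covers 4:q
7(t) covers 6:s
8(r) covers 5:r
9(s) covers 7:t
floor of heap: 0:u
completions by unplaced set U, small U first (add the entries for U minus each lowest piece of U):
  |U|=1: {8}:1  {9}:1
  |U|=2: {5,8}:1  {7,9}:1  {8,9}:2
  |U|=3: {5,8,9}:3  {6,7,9}:1  {7,8,9}:3
  |U|=4: {4,6,7,9}:1  {5,7,8,9}:6  {6,7,8,9}:4
  |U|=5: {4,6,7,8,9}:5  {5,6,7,8,9}:10
  |U|=6: {4,5,6,7,8,9}:15
  |U|=7: {3,4,5,6,7,8,9}:15
  |U|=8: {2,3,4,5,6,7,8,9}:15
  start at 0(u): 15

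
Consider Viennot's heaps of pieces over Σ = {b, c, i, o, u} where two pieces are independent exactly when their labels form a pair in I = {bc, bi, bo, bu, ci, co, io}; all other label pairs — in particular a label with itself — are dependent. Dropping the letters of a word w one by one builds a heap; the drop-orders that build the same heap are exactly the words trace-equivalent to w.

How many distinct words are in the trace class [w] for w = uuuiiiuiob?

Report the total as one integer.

20

drop 0:u onto floor
drop 1:u onto {0:u}
drop 2:u onto {1:u}
drop 3:i onto {2:u}
drop 4:i onto {3:i}
drop 5:i onto {4:i}
drop 6:u onto {5:i}
drop 7:i onto {6:u}
drop 8:o onto {6:u}
drop 9:b onto floor
ground layer = {0:u, 9:b}
drop-orders for the pieces not yet dropped (sum over which currently-grounded one goes next):
  1 to go: {7} 1  {8} 1  {9} 1
  2 to go: {7,8} 2  {7,9} 2  {8,9} 2
  3 to go: {6,7,8} 2  {7,8,9} 6
  4 to go: {5,6,7,8} 2  {6,7,8,9} 8
  5 to go: {4,5,6,7,8} 2  {5,6,7,8,9} 10
  6 to go: {3,4,5,6,7,8} 2  {4,5,6,7,8,9} 12
  7 to go: {2,3,4,5,6,7,8} 2  {3,4,5,6,7,8,9} 14
  8 to go: {1,2,3,4,5,6,7,8} 2  {2,3,4,5,6,7,8,9} 16
  if 0:u drops first: 18 orders
  if 9:b drops first: 2 orders
heap linearizations: 20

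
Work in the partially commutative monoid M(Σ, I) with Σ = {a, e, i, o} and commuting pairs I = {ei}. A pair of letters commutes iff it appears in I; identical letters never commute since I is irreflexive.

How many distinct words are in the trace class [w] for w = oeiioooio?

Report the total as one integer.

3

piece 0:o — minimal
piece 1:e rests on {0:o}
piece 2:i rests on {0:o}
piece 3:i rests on {2:i}
piece 4:o rests on {1:e, 3:i}
piece 5:o rests on {4:o}
piece 6:o rests on {5:o}
piece 7:i rests on {6:o}
piece 8:o rests on {7:i}
minimal pieces: {0:o}
ways to finish when only these pieces remain (= sum over removing one remaining piece with nothing left below it):
  1 left: {8}→1
  2 left: {7,8}→1
  3 left: {6,7,8}→1
  4 left: {5,6,7,8}→1
  5 left: {4,5,6,7,8}→1
  6 left: {1,4,5,6,7,8}→1  {3,4,5,6,7,8}→1
  7 left: {1,3,4,5,6,7,8}→2  {2,3,4,5,6,7,8}→1
  placing 0:o first → 3 extensions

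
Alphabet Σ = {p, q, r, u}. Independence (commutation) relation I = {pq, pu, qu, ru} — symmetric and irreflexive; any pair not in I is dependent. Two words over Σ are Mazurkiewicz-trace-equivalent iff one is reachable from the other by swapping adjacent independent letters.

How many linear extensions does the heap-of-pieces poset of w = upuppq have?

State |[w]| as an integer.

60

0(u) covers ∅
1(p) covers ∅
2(u) covers 0:u
3(p) covers 1:p
4(p) covers 3:p
5(q) covers ∅
floor of heap: 0:u, 1:p, 5:q
completions by unplaced set U, small U first (add the entries for U minus each lowest piece of U):
  |U|=1: {2}:1  {4}:1  {5}:1
  |U|=2: {0,2}:1  {2,4}:2  {2,5}:2  {3,4}:1  {4,5}:2
  |U|=3: {0,2,4}:3  {0,2,5}:3  {1,3,4}:1  {2,3,4}:3  {2,4,5}:6  {3,4,5}:3
  |U|=4: {0,2,3,4}:6  {0,2,4,5}:12  {1,2,3,4}:4  {1,3,4,5}:4  {2,3,4,5}:12
  start at 0(u): 20
  start at 1(p): 30
  start at 5(q): 10
sum over floor = 60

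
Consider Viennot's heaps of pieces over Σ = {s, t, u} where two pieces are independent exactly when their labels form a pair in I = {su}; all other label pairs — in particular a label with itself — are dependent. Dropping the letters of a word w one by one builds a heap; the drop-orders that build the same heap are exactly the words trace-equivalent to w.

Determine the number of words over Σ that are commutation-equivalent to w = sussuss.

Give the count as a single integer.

21

piece 0:s — minimal
piece 1:u — minimal
piece 2:s rests on {0:s}
piece 3:s rests on {2:s}
piece 4:u rests on {1:u}
piece 5:s rests on {3:s}
piece 6:s rests on {5:s}
minimal pieces: {0:s, 1:u}
ways to finish when only these pieces remain (= sum over removing one remaining piece with nothing left below it):
  1 left: {4}→1  {6}→1
  2 left: {1,4}→1  {4,6}→2  {5,6}→1
  3 left: {1,4,6}→3  {3,5,6}→1  {4,5,6}→3
  4 left: {1,4,5,6}→6  {2,3,5,6}→1  {3,4,5,6}→4
  5 left: {0,2,3,5,6}→1  {1,3,4,5,6}→10  {2,3,4,5,6}→5
  placing 0:s first → 15 extensions
  placing 1:u first → 6 extensions
total linear extensions = 21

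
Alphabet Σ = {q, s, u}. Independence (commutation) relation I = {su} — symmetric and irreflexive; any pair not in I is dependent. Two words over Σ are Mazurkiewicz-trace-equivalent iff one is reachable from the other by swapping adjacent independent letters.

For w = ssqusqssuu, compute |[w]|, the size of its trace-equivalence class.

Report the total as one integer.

drop 0:s onto floor
drop 1:s onto {0:s}
drop 2:q onto {1:s}
drop 3:u onto {2:q}
drop 4:s onto {2:q}
drop 5:q onto {3:u, 4:s}
drop 6:s onto {5:q}
drop 7:s onto {6:s}
drop 8:u onto {5:q}
drop 9:u onto {8:u}
ground layer = {0:s}
drop-orders for the pieces not yet dropped (sum over which currently-grounded one goes next):
  1 to go: {7} 1  {9} 1
  2 to go: {6,7} 1  {7,9} 2  {8,9} 1
  3 to go: {6,7,9} 3  {7,8,9} 3
  4 to go: {6,7,8,9} 6
  5 to go: {5,6,7,8,9} 6
  6 to go: {3,5,6,7,8,9} 6  {4,5,6,7,8,9} 6
  7 to go: {3,4,5,6,7,8,9} 12
  8 to go: {2,3,4,5,6,7,8,9} 12
  if 0:s drops first: 12 orders

12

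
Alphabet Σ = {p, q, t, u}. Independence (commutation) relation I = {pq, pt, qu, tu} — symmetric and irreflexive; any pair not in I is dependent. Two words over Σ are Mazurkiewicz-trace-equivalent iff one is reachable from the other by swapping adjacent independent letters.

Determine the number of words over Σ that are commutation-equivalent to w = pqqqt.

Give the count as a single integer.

#0=p has no predecessor
#1=q has no predecessor
#2=q depends on [1:q]
#3=q depends on [2:q]
#4=t depends on [3:q]
sources: [0:p, 1:q]
N(rest) = Σ N(rest − s) over sources s of rest; N(one piece) = 1:
  size 1 → [0]=1  [4]=1
  size 2 → [0,4]=2  [3,4]=1
  size 3 → [0,3,4]=3  [2,3,4]=1
  first=0(p) contributes 1
  first=1(q) contributes 4
|[w]| = 5

5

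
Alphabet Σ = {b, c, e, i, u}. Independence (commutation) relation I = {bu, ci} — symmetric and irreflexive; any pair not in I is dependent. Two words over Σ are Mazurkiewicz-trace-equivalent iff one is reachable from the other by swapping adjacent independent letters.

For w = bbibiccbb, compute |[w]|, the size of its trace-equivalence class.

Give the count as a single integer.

3

piece 0:b — minimal
piece 1:b rests on {0:b}
piece 2:i rests on {1:b}
piece 3:b rests on {2:i}
piece 4:i rests on {3:b}
piece 5:c rests on {3:b}
piece 6:c rests on {5:c}
piece 7:b rests on {4:i, 6:c}
piece 8:b rests on {7:b}
minimal pieces: {0:b}
ways to finish when only these pieces remain (= sum over removing one remaining piece with nothing left below it):
  1 left: {8}→1
  2 left: {7,8}→1
  3 left: {4,7,8}→1  {6,7,8}→1
  4 left: {4,6,7,8}→2  {5,6,7,8}→1
  5 left: {4,5,6,7,8}→3
  6 left: {3,4,5,6,7,8}→3
  7 left: {2,3,4,5,6,7,8}→3
  placing 0:b first → 3 extensions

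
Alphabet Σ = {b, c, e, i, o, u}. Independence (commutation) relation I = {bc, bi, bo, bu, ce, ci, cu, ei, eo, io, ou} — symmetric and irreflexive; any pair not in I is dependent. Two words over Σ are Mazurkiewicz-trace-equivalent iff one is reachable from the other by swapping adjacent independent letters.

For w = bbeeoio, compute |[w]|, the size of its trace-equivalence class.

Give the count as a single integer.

piece 0:b — minimal
piece 1:b rests on {0:b}
piece 2:e rests on {1:b}
piece 3:e rests on {2:e}
piece 4:o — minimal
piece 5:i — minimal
piece 6:o rests on {4:o}
minimal pieces: {0:b, 4:o, 5:i}
ways to finish when only these pieces remain (= sum over removing one remaining piece with nothing left below it):
  1 left: {3}→1  {5}→1  {6}→1
  2 left: {2,3}→1  {3,5}→2  {3,6}→2  {4,6}→1  {5,6}→2
  3 left: {1,2,3}→1  {2,3,5}→3  {2,3,6}→3  {3,4,6}→3  {3,5,6}→6  {4,5,6}→3
  4 left: {0,1,2,3}→1  {1,2,3,5}→4  {1,2,3,6}→4  {2,3,4,6}→6  {2,3,5,6}→12  {3,4,5,6}→12
  5 left: {0,1,2,3,5}→5  {0,1,2,3,6}→5  {1,2,3,4,6}→10  {1,2,3,5,6}→20  {2,3,4,5,6}→30
  placing 0:b first → 60 extensions
  placing 4:o first → 30 extensions
  placing 5:i first → 15 extensions
total linear extensions = 105

105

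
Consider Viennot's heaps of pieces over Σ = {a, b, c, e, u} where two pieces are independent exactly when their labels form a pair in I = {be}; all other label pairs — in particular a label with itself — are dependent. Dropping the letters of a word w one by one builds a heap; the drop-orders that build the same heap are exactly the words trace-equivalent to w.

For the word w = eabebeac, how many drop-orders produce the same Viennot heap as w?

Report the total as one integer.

6

#0=e has no predecessor
#1=a depends on [0:e]
#2=b depends on [1:a]
#3=e depends on [1:a]
#4=b depends on [2:b]
#5=e depends on [3:e]
#6=a depends on [4:b, 5:e]
#7=c depends on [6:a]
sources: [0:e]
N(rest) = Σ N(rest − s) over sources s of rest; N(one piece) = 1:
  size 1 → [7]=1
  size 2 → [6,7]=1
  size 3 → [4,6,7]=1  [5,6,7]=1
  size 4 → [2,4,6,7]=1  [3,5,6,7]=1  [4,5,6,7]=2
  size 5 → [2,4,5,6,7]=3  [3,4,5,6,7]=3
  size 6 → [2,3,4,5,6,7]=6
  first=0(e) contributes 6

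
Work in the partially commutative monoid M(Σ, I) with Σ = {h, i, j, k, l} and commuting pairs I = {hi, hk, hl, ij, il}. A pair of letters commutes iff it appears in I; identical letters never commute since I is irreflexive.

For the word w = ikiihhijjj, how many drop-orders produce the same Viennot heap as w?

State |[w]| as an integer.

piece 0:i — minimal
piece 1:k rests on {0:i}
piece 2:i rests on {1:k}
piece 3:i rests on {2:i}
piece 4:h — minimal
piece 5:h rests on {4:h}
piece 6:i rests on {3:i}
piece 7:j rests on {1:k, 5:h}
piece 8:j rests on {7:j}
piece 9:j rests on {8:j}
minimal pieces: {0:i, 4:h}
ways to finish when only these pieces remain (= sum over removing one remaining piece with nothing left below it):
  1 left: {6}→1  {9}→1
  2 left: {3,6}→1  {6,9}→2  {8,9}→1
  3 left: {2,3,6}→1  {3,6,9}→3  {6,8,9}→3  {7,8,9}→1
  4 left: {2,3,6,9}→4  {3,6,8,9}→6  {5,7,8,9}→1  {6,7,8,9}→4
  5 left: {2,3,6,8,9}→10  {3,6,7,8,9}→10  {4,5,7,8,9}→1  {5,6,7,8,9}→5
  6 left: {2,3,6,7,8,9}→20  {3,5,6,7,8,9}→15  {4,5,6,7,8,9}→6
  7 left: {1,2,3,6,7,8,9}→20  {2,3,5,6,7,8,9}→35  {3,4,5,6,7,8,9}→21
  8 left: {0,1,2,3,6,7,8,9}→20  {1,2,3,5,6,7,8,9}→55  {2,3,4,5,6,7,8,9}→56
  placing 0:i first → 111 extensions
  placing 4:h first → 75 extensions
total linear extensions = 186

186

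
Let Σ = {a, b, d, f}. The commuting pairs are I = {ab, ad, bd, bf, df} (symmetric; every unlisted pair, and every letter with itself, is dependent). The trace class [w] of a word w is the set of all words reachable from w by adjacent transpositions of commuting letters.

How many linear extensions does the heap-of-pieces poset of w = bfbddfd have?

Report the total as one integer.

0(b) covers ∅
1(f) covers ∅
2(b) covers 0:b
3(d) covers ∅
4(d) covers 3:d
5(f) covers 1:f
6(d) covers 4:d
floor of heap: 0:b, 1:f, 3:d
completions by unplaced set U, small U first (add the entries for U minus each lowest piece of U):
  |U|=1: {2}:1  {5}:1  {6}:1
  |U|=2: {0,2}:1  {1,5}:1  {2,5}:2  {2,6}:2  {4,6}:1  {5,6}:2
  |U|=3: {0,2,5}:3  {0,2,6}:3  {1,2,5}:3  {1,5,6}:3  {2,4,6}:3  {2,5,6}:6  {3,4,6}:1  {4,5,6}:3
  |U|=4: {0,1,2,5}:6  {0,2,4,6}:6  {0,2,5,6}:12  {1,2,5,6}:12  {1,4,5,6}:6  {2,3,4,6}:4  {2,4,5,6}:12  {3,4,5,6}:4
  |U|=5: {0,1,2,5,6}:30  {0,2,3,4,6}:10  {0,2,4,5,6}:30  {1,2,4,5,6}:30  {1,3,4,5,6}:10  {2,3,4,5,6}:20
  start at 0(b): 60
  start at 1(f): 60
  start at 3(d): 90
sum over floor = 210

210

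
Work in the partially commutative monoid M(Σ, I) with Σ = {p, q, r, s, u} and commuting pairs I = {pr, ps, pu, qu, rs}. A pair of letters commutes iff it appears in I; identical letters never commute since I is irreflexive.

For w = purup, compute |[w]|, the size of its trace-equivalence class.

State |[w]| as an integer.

10

piece 0:p — minimal
piece 1:u — minimal
piece 2:r rests on {1:u}
piece 3:u rests on {2:r}
piece 4:p rests on {0:p}
minimal pieces: {0:p, 1:u}
ways to finish when only these pieces remain (= sum over removing one remaining piece with nothing left below it):
  1 left: {3}→1  {4}→1
  2 left: {0,4}→1  {2,3}→1  {3,4}→2
  3 left: {0,3,4}→3  {1,2,3}→1  {2,3,4}→3
  placing 0:p first → 4 extensions
  placing 1:u first → 6 extensions
total linear extensions = 10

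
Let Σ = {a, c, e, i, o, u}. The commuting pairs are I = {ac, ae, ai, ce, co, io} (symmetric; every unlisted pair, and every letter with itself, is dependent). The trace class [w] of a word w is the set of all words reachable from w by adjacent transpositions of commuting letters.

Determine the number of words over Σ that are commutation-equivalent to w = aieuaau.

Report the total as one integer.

piece 0:a — minimal
piece 1:i — minimal
piece 2:e rests on {1:i}
piece 3:u rests on {0:a, 2:e}
piece 4:a rests on {3:u}
piece 5:a rests on {4:a}
piece 6:u rests on {5:a}
minimal pieces: {0:a, 1:i}
ways to finish when only these pieces remain (= sum over removing one remaining piece with nothing left below it):
  1 left: {6}→1
  2 left: {5,6}→1
  3 left: {4,5,6}→1
  4 left: {3,4,5,6}→1
  5 left: {0,3,4,5,6}→1  {2,3,4,5,6}→1
  placing 0:a first → 1 extensions
  placing 1:i first → 2 extensions
total linear extensions = 3

3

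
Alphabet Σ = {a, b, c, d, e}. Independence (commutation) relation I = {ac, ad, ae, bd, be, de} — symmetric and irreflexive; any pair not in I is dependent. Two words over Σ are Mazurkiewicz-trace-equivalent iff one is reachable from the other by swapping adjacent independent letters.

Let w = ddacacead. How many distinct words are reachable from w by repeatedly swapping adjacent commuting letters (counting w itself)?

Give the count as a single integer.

168

drop 0:d onto floor
drop 1:d onto {0:d}
drop 2:a onto floor
drop 3:c onto {1:d}
drop 4:a onto {2:a}
drop 5:c onto {3:c}
drop 6:e onto {5:c}
drop 7:a onto {4:a}
drop 8:d onto {5:c}
ground layer = {0:d, 2:a}
drop-orders for the pieces not yet dropped (sum over which currently-grounded one goes next):
  1 to go: {6} 1  {7} 1  {8} 1
  2 to go: {4,7} 1  {6,7} 2  {6,8} 2  {7,8} 2
  3 to go: {2,4,7} 1  {4,6,7} 3  {4,7,8} 3  {5,6,8} 2  {6,7,8} 6
  4 to go: {2,4,6,7} 4  {2,4,7,8} 4  {3,5,6,8} 2  {4,6,7,8} 12  {5,6,7,8} 8
  5 to go: {1,3,5,6,8} 2  {2,4,6,7,8} 20  {3,5,6,7,8} 10  {4,5,6,7,8} 20
  6 to go: {0,1,3,5,6,8} 2  {1,3,5,6,7,8} 12  {2,4,5,6,7,8} 40  {3,4,5,6,7,8} 30
  7 to go: {0,1,3,5,6,7,8} 14  {1,3,4,5,6,7,8} 42  {2,3,4,5,6,7,8} 70
  if 0:d drops first: 112 orders
  if 2:a drops first: 56 orders
heap linearizations: 168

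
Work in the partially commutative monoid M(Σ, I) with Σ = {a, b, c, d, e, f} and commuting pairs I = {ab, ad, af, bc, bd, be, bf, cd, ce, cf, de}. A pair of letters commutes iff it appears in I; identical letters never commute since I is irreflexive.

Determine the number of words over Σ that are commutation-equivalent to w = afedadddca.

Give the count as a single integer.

0(a) covers ∅
1(f) covers ∅
2(e) covers 0:a, 1:f
3(d) covers 1:f
4(a) covers 2:e
5(d) covers 3:d
6(d) covers 5:d
7(d) covers 6:d
8(c) covers 4:a
9(a) covers 8:c
floor of heap: 0:a, 1:f
completions by unplaced set U, small U first (add the entries for U minus each lowest piece of U):
  |U|=1: {7}:1  {9}:1
  |U|=2: {6,7}:1  {7,9}:2  {8,9}:1
  |U|=3: {4,8,9}:1  {5,6,7}:1  {6,7,9}:3  {7,8,9}:3
  |U|=4: {2,4,8,9}:1  {3,5,6,7}:1  {4,7,8,9}:4  {5,6,7,9}:4  {6,7,8,9}:6
  |U|=5: {0,2,4,8,9}:1  {2,4,7,8,9}:5  {3,5,6,7,9}:5  {4,6,7,8,9}:10  {5,6,7,8,9}:10
  |U|=6: {0,2,4,7,8,9}:6  {2,4,6,7,8,9}:15  {3,5,6,7,8,9}:15  {4,5,6,7,8,9}:20
  |U|=7: {0,2,4,6,7,8,9}:21  {2,4,5,6,7,8,9}:35  {3,4,5,6,7,8,9}:35
  |U|=8: {0,2,4,5,6,7,8,9}:56  {2,3,4,5,6,7,8,9}:70
  start at 0(a): 70
  start at 1(f): 126
sum over floor = 196

196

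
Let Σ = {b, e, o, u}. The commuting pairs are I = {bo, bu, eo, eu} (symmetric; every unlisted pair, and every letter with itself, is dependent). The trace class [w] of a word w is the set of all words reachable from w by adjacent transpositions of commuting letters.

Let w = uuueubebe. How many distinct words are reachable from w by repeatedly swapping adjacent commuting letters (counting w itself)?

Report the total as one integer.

0(u) covers ∅
1(u) covers 0:u
2(u) covers 1:u
3(e) covers ∅
4(u) covers 2:u
5(b) covers 3:e
6(e) covers 5:b
7(b) covers 6:e
8(e) covers 7:b
floor of heap: 0:u, 3:e
completions by unplaced set U, small U first (add the entries for U minus each lowest piece of U):
  |U|=1: {4}:1  {8}:1
  |U|=2: {2,4}:1  {4,8}:2  {7,8}:1
  |U|=3: {1,2,4}:1  {2,4,8}:3  {4,7,8}:3  {6,7,8}:1
  |U|=4: {0,1,2,4}:1  {1,2,4,8}:4  {2,4,7,8}:6  {4,6,7,8}:4  {5,6,7,8}:1
  |U|=5: {0,1,2,4,8}:5  {1,2,4,7,8}:10  {2,4,6,7,8}:10  {3,5,6,7,8}:1  {4,5,6,7,8}:5
  |U|=6: {0,1,2,4,7,8}:15  {1,2,4,6,7,8}:20  {2,4,5,6,7,8}:15  {3,4,5,6,7,8}:6
  |U|=7: {0,1,2,4,6,7,8}:35  {1,2,4,5,6,7,8}:35  {2,3,4,5,6,7,8}:21
  start at 0(u): 56
  start at 3(e): 70
sum over floor = 126

126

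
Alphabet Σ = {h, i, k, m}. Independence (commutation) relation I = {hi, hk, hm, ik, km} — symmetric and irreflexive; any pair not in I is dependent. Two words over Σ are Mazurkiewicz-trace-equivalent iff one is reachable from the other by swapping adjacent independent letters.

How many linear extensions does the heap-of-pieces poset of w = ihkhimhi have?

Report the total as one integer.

0(i) covers ∅
1(h) covers ∅
2(k) covers ∅
3(h) covers 1:h
4(i) covers 0:i
5(m) covers 4:i
6(h) covers 3:h
7(i) covers 5:m
floor of heap: 0:i, 1:h, 2:k
completions by unplaced set U, small U first (add the entries for U minus each lowest piece of U):
  |U|=1: {2}:1  {6}:1  {7}:1
  |U|=2: {2,6}:2  {2,7}:2  {3,6}:1  {5,7}:1  {6,7}:2
  |U|=3: {1,3,6}:1  {2,3,6}:3  {2,5,7}:3  {2,6,7}:6  {3,6,7}:3  {4,5,7}:1  {5,6,7}:3
  |U|=4: {0,4,5,7}:1  {1,2,3,6}:4  {1,3,6,7}:4  {2,3,6,7}:12  {2,4,5,7}:4  {2,5,6,7}:12  {3,5,6,7}:6  {4,5,6,7}:4
  |U|=5: {0,2,4,5,7}:5  {0,4,5,6,7}:5  {1,2,3,6,7}:20  {1,3,5,6,7}:10  {2,3,5,6,7}:30  {2,4,5,6,7}:20  {3,4,5,6,7}:10
  |U|=6: {0,2,4,5,6,7}:30  {0,3,4,5,6,7}:15  {1,2,3,5,6,7}:60  {1,3,4,5,6,7}:20  {2,3,4,5,6,7}:60
  start at 0(i): 140
  start at 1(h): 105
  start at 2(k): 35
sum over floor = 280

280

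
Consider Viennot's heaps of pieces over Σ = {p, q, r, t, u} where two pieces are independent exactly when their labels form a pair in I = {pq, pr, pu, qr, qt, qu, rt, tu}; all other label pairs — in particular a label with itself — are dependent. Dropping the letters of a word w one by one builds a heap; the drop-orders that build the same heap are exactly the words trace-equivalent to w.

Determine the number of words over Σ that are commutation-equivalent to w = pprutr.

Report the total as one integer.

20

#0=p has no predecessor
#1=p depends on [0:p]
#2=r has no predecessor
#3=u depends on [2:r]
#4=t depends on [1:p]
#5=r depends on [3:u]
sources: [0:p, 2:r]
N(rest) = Σ N(rest − s) over sources s of rest; N(one piece) = 1:
  size 1 → [4]=1  [5]=1
  size 2 → [1,4]=1  [3,5]=1  [4,5]=2
  size 3 → [0,1,4]=1  [1,4,5]=3  [2,3,5]=1  [3,4,5]=3
  size 4 → [0,1,4,5]=4  [1,3,4,5]=6  [2,3,4,5]=4
  first=0(p) contributes 10
  first=2(r) contributes 10
|[w]| = 20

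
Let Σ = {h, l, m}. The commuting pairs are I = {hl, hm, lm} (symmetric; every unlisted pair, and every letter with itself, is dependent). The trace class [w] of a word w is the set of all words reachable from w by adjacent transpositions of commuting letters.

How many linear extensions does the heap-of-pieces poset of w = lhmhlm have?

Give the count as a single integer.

0(l) covers ∅
1(h) covers ∅
2(m) covers ∅
3(h) covers 1:h
4(l) covers 0:l
5(m) covers 2:m
floor of heap: 0:l, 1:h, 2:m
completions by unplaced set U, small U first (add the entries for U minus each lowest piece of U):
  |U|=1: {3}:1  {4}:1  {5}:1
  |U|=2: {0,4}:1  {1,3}:1  {2,5}:1  {3,4}:2  {3,5}:2  {4,5}:2
  |U|=3: {0,3,4}:3  {0,4,5}:3  {1,3,4}:3  {1,3,5}:3  {2,3,5}:3  {2,4,5}:3  {3,4,5}:6
  |U|=4: {0,1,3,4}:6  {0,2,4,5}:6  {0,3,4,5}:12  {1,2,3,5}:6  {1,3,4,5}:12  {2,3,4,5}:12
  start at 0(l): 30
  start at 1(h): 30
  start at 2(m): 30
sum over floor = 90

90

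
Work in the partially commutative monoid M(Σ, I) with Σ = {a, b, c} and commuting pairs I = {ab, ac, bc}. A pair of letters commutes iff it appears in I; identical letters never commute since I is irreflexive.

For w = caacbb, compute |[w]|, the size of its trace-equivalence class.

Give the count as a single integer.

#0=c has no predecessor
#1=a has no predecessor
#2=a depends on [1:a]
#3=c depends on [0:c]
#4=b has no predecessor
#5=b depends on [4:b]
sources: [0:c, 1:a, 4:b]
N(rest) = Σ N(rest − s) over sources s of rest; N(one piece) = 1:
  size 1 → [2]=1  [3]=1  [5]=1
  size 2 → [0,3]=1  [1,2]=1  [2,3]=2  [2,5]=2  [3,5]=2  [4,5]=1
  size 3 → [0,2,3]=3  [0,3,5]=3  [1,2,3]=3  [1,2,5]=3  [2,3,5]=6  [2,4,5]=3  [3,4,5]=3
  size 4 → [0,1,2,3]=6  [0,2,3,5]=12  [0,3,4,5]=6  [1,2,3,5]=12  [1,2,4,5]=6  [2,3,4,5]=12
  first=0(c) contributes 30
  first=1(a) contributes 30
  first=4(b) contributes 30
|[w]| = 90

90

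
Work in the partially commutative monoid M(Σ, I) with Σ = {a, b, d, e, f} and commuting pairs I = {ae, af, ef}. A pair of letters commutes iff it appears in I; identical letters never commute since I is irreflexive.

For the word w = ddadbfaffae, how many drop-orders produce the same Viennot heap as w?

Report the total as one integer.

0(d) covers ∅
1(d) covers 0:d
2(a) covers 1:d
3(d) covers 2:a
4(b) covers 3:d
5(f) covers 4:b
6(a) covers 4:b
7(f) covers 5:f
8(f) covers 7:f
9(a) covers 6:a
10(e) covers 4:b
floor of heap: 0:d
completions by unplaced set U, small U first (add the entries for U minus each lowest piece of U):
  |U|=1: {8}:1  {9}:1  {10}:1
  |U|=2: {6,9}:1  {7,8}:1  {8,9}:2  {8,10}:2  {9,10}:2
  |U|=3: {5,7,8}:1  {6,8,9}:3  {6,9,10}:3  {7,8,9}:3  {7,8,10}:3  {8,9,10}:6
  |U|=4: {5,7,8,9}:4  {5,7,8,10}:4  {6,7,8,9}:6  {6,8,9,10}:12  {7,8,9,10}:12
  |U|=5: {5,6,7,8,9}:10  {5,7,8,9,10}:20  {6,7,8,9,10}:30
  |U|=6: {5,6,7,8,9,10}:60
  |U|=7: {4,5,6,7,8,9,10}:60
  |U|=8: {3,4,5,6,7,8,9,10}:60
  |U|=9: {2,3,4,5,6,7,8,9,10}:60
  start at 0(d): 60

60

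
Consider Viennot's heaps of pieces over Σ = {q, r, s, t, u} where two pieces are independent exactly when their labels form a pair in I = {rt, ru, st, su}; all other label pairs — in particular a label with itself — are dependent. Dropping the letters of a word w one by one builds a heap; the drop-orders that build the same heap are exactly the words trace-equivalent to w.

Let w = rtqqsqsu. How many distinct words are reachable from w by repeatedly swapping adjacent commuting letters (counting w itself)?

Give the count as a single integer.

piece 0:r — minimal
piece 1:t — minimal
piece 2:q rests on {0:r, 1:t}
piece 3:q rests on {2:q}
piece 4:s rests on {3:q}
piece 5:q rests on {4:s}
piece 6:s rests on {5:q}
piece 7:u rests on {5:q}
minimal pieces: {0:r, 1:t}
ways to finish when only these pieces remain (= sum over removing one remaining piece with nothing left below it):
  1 left: {6}→1  {7}→1
  2 left: {6,7}→2
  3 left: {5,6,7}→2
  4 left: {4,5,6,7}→2
  5 left: {3,4,5,6,7}→2
  6 left: {2,3,4,5,6,7}→2
  placing 0:r first → 2 extensions
  placing 1:t first → 2 extensions
total linear extensions = 4

4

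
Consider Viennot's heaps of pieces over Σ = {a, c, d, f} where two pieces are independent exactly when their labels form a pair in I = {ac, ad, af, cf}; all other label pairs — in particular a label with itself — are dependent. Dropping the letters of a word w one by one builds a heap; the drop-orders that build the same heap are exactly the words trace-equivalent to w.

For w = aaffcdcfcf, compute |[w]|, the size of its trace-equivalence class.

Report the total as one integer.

0(a) covers ∅
1(a) covers 0:a
2(f) covers ∅
3(f) covers 2:f
4(c) covers ∅
5(d) covers 3:f, 4:c
6(c) covers 5:d
7(f) covers 5:d
8(c) covers 6:c
9(f) covers 7:f
floor of heap: 0:a, 2:f, 4:c
completions by unplaced set U, small U first (add the entries for U minus each lowest piece of U):
  |U|=1: {1}:1  {8}:1  {9}:1
  |U|=2: {0,1}:1  {1,8}:2  {1,9}:2  {6,8}:1  {7,9}:1  {8,9}:2
  |U|=3: {0,1,8}:3  {0,1,9}:3  {1,6,8}:3  {1,7,9}:3  {1,8,9}:6  {6,8,9}:3  {7,8,9}:3
  |U|=4: {0,1,6,8}:6  {0,1,7,9}:6  {0,1,8,9}:12  {1,6,8,9}:12  {1,7,8,9}:12  {6,7,8,9}:6
  |U|=5: {0,1,6,8,9}:30  {0,1,7,8,9}:30  {1,6,7,8,9}:30  {5,6,7,8,9}:6
  |U|=6: {0,1,6,7,8,9}:90  {1,5,6,7,8,9}:36  {3,5,6,7,8,9}:6  {4,5,6,7,8,9}:6
  |U|=7: {0,1,5,6,7,8,9}:126  {1,3,5,6,7,8,9}:42  {1,4,5,6,7,8,9}:42  {2,3,5,6,7,8,9}:6  {3,4,5,6,7,8,9}:12
  |U|=8: {0,1,3,5,6,7,8,9}:168  {0,1,4,5,6,7,8,9}:168  {1,2,3,5,6,7,8,9}:48  {1,3,4,5,6,7,8,9}:96  {2,3,4,5,6,7,8,9}:18
  start at 0(a): 162
  start at 2(f): 432
  start at 4(c): 216
sum over floor = 810

810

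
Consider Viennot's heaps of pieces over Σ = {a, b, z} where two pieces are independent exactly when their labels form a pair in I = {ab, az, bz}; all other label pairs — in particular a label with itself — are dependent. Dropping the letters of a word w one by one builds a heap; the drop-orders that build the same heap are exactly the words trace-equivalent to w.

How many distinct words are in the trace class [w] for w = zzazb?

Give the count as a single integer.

0(z) covers ∅
1(z) covers 0:z
2(a) covers ∅
3(z) covers 1:z
4(b) covers ∅
floor of heap: 0:z, 2:a, 4:b
completions by unplaced set U, small U first (add the entries for U minus each lowest piece of U):
  |U|=1: {2}:1  {3}:1  {4}:1
  |U|=2: {1,3}:1  {2,3}:2  {2,4}:2  {3,4}:2
  |U|=3: {0,1,3}:1  {1,2,3}:3  {1,3,4}:3  {2,3,4}:6
  start at 0(z): 12
  start at 2(a): 4
  start at 4(b): 4
sum over floor = 20

20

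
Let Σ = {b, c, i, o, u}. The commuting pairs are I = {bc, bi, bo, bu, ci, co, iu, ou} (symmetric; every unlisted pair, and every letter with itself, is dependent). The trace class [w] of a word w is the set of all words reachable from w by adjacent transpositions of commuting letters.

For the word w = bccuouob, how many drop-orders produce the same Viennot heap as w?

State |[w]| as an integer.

piece 0:b — minimal
piece 1:c — minimal
piece 2:c rests on {1:c}
piece 3:u rests on {2:c}
piece 4:o — minimal
piece 5:u rests on {3:u}
piece 6:o rests on {4:o}
piece 7:b rests on {0:b}
minimal pieces: {0:b, 1:c, 4:o}
ways to finish when only these pieces remain (= sum over removing one remaining piece with nothing left below it):
  1 left: {5}→1  {6}→1  {7}→1
  2 left: {0,7}→1  {3,5}→1  {4,6}→1  {5,6}→2  {5,7}→2  {6,7}→2
  3 left: {0,5,7}→3  {0,6,7}→3  {2,3,5}→1  {3,5,6}→3  {3,5,7}→3  {4,5,6}→3  {4,6,7}→3  {5,6,7}→6
  4 left: {0,3,5,7}→6  {0,4,6,7}→6  {0,5,6,7}→12  {1,2,3,5}→1  {2,3,5,6}→4  {2,3,5,7}→4  {3,4,5,6}→6  {3,5,6,7}→12  {4,5,6,7}→12
  5 left: {0,2,3,5,7}→10  {0,3,5,6,7}→30  {0,4,5,6,7}→30  {1,2,3,5,6}→5  {1,2,3,5,7}→5  {2,3,4,5,6}→10  {2,3,5,6,7}→20  {3,4,5,6,7}→30
  6 left: {0,1,2,3,5,7}→15  {0,2,3,5,6,7}→60  {0,3,4,5,6,7}→90  {1,2,3,4,5,6}→15  {1,2,3,5,6,7}→30  {2,3,4,5,6,7}→60
  placing 0:b first → 105 extensions
  placing 1:c first → 210 extensions
  placing 4:o first → 105 extensions
total linear extensions = 420

420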